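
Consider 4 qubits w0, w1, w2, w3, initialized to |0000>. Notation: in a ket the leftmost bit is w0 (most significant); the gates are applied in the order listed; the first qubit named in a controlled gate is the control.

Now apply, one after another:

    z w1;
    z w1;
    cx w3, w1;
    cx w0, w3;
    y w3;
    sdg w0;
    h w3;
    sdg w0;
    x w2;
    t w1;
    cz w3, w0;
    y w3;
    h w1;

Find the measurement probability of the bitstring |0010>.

A full measurement returns |0010> with probability 1/4.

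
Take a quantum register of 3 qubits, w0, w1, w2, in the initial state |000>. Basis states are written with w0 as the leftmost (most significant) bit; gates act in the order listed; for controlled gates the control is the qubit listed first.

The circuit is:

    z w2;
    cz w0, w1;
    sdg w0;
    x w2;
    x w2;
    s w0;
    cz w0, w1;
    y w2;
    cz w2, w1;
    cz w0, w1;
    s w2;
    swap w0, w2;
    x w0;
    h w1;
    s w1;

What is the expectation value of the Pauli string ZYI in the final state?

In the final state, ZYI has expectation 1. Key observation: steps 2-7 multiply out to the identity, so the circuit reduces to the remaining gates.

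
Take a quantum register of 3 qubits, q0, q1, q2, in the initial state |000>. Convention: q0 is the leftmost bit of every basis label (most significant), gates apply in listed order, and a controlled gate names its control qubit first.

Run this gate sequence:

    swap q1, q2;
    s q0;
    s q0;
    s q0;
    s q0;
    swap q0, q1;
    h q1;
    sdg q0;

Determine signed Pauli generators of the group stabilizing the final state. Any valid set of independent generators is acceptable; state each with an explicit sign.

The final state is stabilized by the group generated by +IXI, +ZII, +IIZ; other independent generating sets are equally valid.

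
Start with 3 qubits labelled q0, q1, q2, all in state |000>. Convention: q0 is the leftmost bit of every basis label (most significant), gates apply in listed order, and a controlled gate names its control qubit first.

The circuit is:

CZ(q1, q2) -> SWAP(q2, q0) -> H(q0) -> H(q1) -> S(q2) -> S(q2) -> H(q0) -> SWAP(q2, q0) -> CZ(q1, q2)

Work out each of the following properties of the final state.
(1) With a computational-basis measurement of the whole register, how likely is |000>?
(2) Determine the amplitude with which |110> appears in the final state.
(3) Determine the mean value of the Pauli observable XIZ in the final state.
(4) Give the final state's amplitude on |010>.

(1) The probability of measuring |000> is 1/2.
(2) |110> carries amplitude 0 in the final state.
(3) In the final state, XIZ has expectation 0.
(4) The amplitude on |010> is sqrt(2)/2.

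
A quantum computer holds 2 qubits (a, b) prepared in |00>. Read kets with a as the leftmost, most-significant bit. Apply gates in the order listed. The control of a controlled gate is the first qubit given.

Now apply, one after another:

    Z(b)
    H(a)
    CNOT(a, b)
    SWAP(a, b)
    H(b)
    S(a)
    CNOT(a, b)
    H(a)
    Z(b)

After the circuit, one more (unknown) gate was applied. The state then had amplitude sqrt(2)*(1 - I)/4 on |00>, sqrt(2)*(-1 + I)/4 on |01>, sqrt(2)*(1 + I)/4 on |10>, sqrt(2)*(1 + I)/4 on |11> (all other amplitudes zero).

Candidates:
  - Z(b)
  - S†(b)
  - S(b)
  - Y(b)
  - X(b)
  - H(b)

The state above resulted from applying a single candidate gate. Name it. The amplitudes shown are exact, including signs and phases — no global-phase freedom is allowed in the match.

It was S†(b) that produced the state shown.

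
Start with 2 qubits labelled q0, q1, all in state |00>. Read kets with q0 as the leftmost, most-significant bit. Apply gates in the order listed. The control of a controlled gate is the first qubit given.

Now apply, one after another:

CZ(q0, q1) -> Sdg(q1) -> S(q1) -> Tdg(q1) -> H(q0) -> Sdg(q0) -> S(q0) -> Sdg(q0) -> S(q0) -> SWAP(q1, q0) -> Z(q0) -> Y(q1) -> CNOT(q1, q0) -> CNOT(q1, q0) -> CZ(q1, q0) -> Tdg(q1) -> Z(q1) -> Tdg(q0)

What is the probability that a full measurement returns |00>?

Outcome |00> occurs with probability 1/2. Key observation: the block from step 13 through step 14 cancels to the identity and can be dropped.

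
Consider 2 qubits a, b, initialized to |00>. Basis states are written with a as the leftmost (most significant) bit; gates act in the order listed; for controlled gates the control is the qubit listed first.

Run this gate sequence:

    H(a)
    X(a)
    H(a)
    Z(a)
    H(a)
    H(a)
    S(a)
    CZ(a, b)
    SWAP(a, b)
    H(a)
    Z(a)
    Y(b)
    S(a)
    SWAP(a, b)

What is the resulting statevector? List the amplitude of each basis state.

The final amplitudes are 0 on |00>, 0 on |01>, sqrt(2)*I/2 on |10>, sqrt(2)/2 on |11>. Key observation: the block from step 1 through step 4 cancels to the identity and can be dropped.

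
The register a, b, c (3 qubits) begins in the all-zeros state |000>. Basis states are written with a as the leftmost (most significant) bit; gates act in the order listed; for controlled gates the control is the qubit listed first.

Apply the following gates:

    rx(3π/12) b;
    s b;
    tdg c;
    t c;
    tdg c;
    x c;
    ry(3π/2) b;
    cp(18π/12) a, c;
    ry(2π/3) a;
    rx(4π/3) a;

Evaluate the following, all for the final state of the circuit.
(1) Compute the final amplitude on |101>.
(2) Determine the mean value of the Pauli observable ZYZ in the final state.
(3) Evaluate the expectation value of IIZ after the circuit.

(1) The final state's coefficient on |101> equals sqrt(6)*I*(1 - I)*(sqrt(2 - sqrt(2)) + sqrt(sqrt(2) + 2))/16.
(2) The observable ZYZ averages to 0.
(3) In the final state, IIZ has expectation -1.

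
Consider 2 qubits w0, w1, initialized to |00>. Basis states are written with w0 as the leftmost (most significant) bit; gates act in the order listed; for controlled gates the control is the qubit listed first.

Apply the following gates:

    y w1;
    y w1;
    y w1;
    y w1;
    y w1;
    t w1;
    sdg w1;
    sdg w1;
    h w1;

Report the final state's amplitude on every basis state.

The resulting statevector has amplitude -sqrt(2)*exp(3*I*pi/4)/2 on |00>, sqrt(2)*exp(3*I*pi/4)/2 on |01>, 0 on |10>, 0 on |11>. Key observation: the block from step 1 through step 4 cancels to the identity and can be dropped.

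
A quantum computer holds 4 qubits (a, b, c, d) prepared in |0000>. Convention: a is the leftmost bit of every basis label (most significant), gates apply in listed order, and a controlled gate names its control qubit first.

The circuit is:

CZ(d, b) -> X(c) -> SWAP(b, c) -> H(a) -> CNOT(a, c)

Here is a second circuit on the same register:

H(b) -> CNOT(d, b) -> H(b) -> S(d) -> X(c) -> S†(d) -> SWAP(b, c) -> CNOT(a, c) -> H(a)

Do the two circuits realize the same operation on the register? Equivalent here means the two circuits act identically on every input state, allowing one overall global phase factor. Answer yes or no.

No: there is an input state on which the two circuits produce genuinely different outputs (not merely differing by a phase).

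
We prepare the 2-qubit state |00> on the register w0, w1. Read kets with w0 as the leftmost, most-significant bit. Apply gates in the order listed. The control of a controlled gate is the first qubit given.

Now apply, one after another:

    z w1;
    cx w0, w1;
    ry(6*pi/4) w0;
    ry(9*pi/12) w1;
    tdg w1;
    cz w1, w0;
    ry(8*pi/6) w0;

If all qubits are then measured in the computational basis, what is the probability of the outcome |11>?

A full measurement returns |11> with probability -sqrt(3)/8 - sqrt(6)/16 + sqrt(2)/8 + 1/4.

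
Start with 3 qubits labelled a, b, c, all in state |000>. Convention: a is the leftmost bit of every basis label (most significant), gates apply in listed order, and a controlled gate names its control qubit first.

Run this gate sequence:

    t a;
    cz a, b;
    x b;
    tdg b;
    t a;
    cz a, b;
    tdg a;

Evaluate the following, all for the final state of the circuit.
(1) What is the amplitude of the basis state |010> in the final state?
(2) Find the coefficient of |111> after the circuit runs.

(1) The final state's coefficient on |010> equals exp(-I*pi/4).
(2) The final state's coefficient on |111> equals 0.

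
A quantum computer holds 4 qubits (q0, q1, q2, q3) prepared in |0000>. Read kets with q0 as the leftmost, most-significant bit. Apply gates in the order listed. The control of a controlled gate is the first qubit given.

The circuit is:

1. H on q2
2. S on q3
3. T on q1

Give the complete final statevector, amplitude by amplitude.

The resulting statevector has amplitude sqrt(2)/2 on |0000>, sqrt(2)/2 on |0010>, and 0 on every other basis state.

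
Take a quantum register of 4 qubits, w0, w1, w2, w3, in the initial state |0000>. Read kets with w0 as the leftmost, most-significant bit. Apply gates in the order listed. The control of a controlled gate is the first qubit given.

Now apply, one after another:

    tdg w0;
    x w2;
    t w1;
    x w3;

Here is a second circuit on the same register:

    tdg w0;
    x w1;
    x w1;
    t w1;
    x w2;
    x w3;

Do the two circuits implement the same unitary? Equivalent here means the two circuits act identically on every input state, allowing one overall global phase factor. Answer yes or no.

Yes, they are equivalent — the unitaries differ by at most a global phase.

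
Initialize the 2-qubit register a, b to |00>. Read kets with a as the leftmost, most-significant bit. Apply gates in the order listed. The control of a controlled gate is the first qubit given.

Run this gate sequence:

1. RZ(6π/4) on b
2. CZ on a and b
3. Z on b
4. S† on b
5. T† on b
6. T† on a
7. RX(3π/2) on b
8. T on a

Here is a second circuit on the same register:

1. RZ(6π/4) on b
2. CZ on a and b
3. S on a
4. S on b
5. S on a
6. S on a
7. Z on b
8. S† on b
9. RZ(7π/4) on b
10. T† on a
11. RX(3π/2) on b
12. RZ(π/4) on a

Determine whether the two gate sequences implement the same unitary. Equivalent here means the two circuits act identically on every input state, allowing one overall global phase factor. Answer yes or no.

No, they are not equivalent — no single phase factor reconciles the two unitaries.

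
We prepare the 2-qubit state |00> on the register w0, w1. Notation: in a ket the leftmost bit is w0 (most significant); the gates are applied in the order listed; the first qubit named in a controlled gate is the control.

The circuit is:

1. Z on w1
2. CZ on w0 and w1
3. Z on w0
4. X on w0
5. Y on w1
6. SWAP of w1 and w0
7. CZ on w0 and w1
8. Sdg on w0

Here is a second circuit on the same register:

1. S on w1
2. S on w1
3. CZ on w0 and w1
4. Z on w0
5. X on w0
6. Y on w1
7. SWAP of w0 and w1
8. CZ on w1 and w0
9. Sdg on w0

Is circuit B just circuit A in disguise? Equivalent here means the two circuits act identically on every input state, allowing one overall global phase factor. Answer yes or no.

Yes, they are equivalent — the unitaries differ by at most a global phase.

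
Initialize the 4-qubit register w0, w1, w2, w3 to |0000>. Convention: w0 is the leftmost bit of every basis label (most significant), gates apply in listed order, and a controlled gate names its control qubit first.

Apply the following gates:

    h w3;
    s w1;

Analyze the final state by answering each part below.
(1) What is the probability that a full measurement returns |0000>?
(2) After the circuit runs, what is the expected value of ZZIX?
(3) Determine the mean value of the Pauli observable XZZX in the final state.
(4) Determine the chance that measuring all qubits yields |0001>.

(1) A full measurement returns |0000> with probability 1/2.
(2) In the final state, ZZIX has expectation 1.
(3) In the final state, XZZX has expectation 0.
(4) A full measurement returns |0001> with probability 1/2.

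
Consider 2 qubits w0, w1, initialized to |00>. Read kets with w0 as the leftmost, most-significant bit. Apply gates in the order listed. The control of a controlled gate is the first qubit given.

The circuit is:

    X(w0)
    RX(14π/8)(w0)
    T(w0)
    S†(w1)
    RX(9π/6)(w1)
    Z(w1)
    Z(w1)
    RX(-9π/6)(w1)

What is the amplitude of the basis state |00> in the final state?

The final state's coefficient on |00> equals -I*sqrt(2 - sqrt(2))/2. Key observation: the block from step 5 through step 8 cancels to the identity and can be dropped.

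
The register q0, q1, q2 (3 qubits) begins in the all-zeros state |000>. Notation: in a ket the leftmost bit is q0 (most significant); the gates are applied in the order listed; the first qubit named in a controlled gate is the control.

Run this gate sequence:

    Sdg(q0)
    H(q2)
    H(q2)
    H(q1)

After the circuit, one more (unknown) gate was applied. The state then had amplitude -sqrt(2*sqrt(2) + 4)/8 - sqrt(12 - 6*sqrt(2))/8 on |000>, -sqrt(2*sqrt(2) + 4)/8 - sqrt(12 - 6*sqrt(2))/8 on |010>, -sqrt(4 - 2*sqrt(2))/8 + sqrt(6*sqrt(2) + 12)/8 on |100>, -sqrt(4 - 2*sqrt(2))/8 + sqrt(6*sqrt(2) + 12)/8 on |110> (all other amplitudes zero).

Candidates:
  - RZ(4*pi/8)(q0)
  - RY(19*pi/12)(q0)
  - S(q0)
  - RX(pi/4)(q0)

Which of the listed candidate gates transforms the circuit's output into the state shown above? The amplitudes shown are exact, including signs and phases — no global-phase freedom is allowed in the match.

The unique candidate consistent with the amplitudes is RY(19*pi/12)(q0). Key observation: steps 2-3 multiply out to the identity, so the circuit reduces to the remaining gates.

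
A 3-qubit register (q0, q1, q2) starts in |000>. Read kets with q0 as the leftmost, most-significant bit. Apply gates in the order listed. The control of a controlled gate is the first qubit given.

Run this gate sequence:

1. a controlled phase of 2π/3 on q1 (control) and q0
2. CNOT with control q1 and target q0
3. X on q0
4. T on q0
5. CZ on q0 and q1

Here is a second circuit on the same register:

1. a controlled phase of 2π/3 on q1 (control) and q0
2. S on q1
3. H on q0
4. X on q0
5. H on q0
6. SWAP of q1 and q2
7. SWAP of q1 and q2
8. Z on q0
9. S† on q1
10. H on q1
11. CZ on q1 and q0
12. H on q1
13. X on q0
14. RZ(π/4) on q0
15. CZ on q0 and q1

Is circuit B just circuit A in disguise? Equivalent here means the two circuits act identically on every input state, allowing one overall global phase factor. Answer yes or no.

No: there is an input state on which the two circuits produce genuinely different outputs (not merely differing by a phase).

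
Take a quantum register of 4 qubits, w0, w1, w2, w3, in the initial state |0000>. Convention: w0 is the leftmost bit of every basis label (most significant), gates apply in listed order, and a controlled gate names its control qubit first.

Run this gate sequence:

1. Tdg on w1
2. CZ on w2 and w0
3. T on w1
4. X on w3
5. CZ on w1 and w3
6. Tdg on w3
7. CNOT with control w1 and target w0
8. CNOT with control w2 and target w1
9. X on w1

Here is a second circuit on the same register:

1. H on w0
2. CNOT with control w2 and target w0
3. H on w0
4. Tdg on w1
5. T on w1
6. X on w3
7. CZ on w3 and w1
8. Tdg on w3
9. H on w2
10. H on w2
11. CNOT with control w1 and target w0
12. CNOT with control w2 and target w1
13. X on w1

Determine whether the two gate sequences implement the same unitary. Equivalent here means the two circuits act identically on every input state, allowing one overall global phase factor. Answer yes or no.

Yes: on every input state the two circuits agree up to one overall phase factor.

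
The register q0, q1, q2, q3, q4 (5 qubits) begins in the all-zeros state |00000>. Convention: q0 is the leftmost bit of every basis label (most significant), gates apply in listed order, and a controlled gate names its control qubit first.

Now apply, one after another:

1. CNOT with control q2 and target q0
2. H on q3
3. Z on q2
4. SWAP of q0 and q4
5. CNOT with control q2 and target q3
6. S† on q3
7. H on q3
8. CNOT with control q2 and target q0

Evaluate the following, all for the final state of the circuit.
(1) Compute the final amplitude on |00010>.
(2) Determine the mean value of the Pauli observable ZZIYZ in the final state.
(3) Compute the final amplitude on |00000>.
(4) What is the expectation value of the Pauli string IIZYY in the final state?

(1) |00010> carries amplitude 1/2 + I/2 in the final state.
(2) The expectation value of ZZIYZ is 1.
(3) The amplitude on |00000> is 1/2 - I/2.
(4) In the final state, IIZYY has expectation 0.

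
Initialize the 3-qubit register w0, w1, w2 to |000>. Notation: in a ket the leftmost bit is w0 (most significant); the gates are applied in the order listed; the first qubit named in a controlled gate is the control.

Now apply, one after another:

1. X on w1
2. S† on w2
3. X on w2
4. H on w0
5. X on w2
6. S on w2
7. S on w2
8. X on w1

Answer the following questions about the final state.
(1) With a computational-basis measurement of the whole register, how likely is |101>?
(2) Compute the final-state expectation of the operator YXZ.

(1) The probability of measuring |101> is 0.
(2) In the final state, YXZ has expectation 0.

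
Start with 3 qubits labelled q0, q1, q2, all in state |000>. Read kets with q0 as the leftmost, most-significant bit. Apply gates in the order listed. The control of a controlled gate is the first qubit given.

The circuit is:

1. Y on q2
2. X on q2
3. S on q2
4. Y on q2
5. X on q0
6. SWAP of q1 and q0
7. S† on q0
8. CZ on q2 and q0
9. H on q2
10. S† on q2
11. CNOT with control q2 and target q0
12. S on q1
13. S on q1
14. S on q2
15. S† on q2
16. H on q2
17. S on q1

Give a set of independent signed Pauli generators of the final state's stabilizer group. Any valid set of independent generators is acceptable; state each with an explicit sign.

The stabilizer group can be generated by +YIZ, +ZIX, -IZI, among other valid generating sets.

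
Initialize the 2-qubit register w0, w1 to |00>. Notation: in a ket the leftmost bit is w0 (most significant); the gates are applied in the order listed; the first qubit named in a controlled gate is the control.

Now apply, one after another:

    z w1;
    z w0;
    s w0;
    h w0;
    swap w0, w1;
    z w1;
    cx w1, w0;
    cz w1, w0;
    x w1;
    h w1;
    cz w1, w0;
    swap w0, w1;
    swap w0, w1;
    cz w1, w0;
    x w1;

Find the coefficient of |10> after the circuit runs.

The final state's coefficient on |10> equals 1/2. Key observation: the block from step 11 through step 14 cancels to the identity and can be dropped.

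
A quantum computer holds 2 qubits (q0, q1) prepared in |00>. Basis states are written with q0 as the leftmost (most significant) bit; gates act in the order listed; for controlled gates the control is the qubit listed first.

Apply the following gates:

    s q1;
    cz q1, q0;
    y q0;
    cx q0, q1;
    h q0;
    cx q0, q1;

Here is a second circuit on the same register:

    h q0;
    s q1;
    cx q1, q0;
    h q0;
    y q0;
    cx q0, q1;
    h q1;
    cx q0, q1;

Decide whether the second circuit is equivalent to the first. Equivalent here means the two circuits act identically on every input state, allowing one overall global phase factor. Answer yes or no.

No: there is an input state on which the two circuits produce genuinely different outputs (not merely differing by a phase).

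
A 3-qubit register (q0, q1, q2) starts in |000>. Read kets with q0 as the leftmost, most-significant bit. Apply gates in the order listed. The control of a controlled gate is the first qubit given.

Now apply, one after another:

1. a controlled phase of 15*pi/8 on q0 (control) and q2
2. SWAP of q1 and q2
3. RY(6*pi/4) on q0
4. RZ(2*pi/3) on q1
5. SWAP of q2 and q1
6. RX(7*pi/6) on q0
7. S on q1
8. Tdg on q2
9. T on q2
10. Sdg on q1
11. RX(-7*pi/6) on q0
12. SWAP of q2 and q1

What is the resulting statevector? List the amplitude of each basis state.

After the circuit, the state carries amplitude sqrt(2)*exp(2*I*pi/3)/2 on |000>, -sqrt(2)*exp(2*I*pi/3)/2 on |100>, and 0 on every other basis state. Key observation: gates 5-12 undo each other exactly, leaving only the rest of the circuit to track.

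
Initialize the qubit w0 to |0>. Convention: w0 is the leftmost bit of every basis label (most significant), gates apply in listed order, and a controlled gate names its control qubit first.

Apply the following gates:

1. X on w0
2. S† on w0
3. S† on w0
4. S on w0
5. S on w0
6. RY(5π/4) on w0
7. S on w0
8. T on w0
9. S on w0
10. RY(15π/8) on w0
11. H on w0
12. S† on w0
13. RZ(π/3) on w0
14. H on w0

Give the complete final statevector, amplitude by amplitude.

After the circuit, the state carries amplitude -I*sqrt(sqrt(2)/4 + 1/2)*exp(I*pi/6)*cos(pi/16)/2 + sqrt(sqrt(2)/4 + 1/2)*exp(-I*pi/6)*cos(pi/16)/2 - I*sqrt(sqrt(2)/4 + 1/2)*exp(I*pi/6)*sin(pi/16)/2 - sqrt(1/2 - sqrt(2)/4)*exp(I*pi/12)*cos(pi/16)/2 - I*sqrt(1/2 - sqrt(2)/4)*exp(5*I*pi/12)*cos(pi/16)/2 - sqrt(1/2 - sqrt(2)/4)*exp(I*pi/12)*sin(pi/16)/2 + I*sqrt(1/2 - sqrt(2)/4)*exp(5*I*pi/12)*sin(pi/16)/2 - sqrt(sqrt(2)/4 + 1/2)*exp(-I*pi/6)*sin(pi/16)/2 on |0>, sqrt(sqrt(2)/4 + 1/2)*exp(-I*pi/6)*cos(pi/16)/2 - sqrt(1/2 - sqrt(2)/4)*exp(I*pi/12)*cos(pi/16)/2 - sqrt(1/2 - sqrt(2)/4)*exp(I*pi/12)*sin(pi/16)/2 - I*sqrt(1/2 - sqrt(2)/4)*exp(5*I*pi/12)*sin(pi/16)/2 - sqrt(sqrt(2)/4 + 1/2)*exp(-I*pi/6)*sin(pi/16)/2 + I*sqrt(1/2 - sqrt(2)/4)*exp(5*I*pi/12)*cos(pi/16)/2 + I*sqrt(sqrt(2)/4 + 1/2)*exp(I*pi/6)*sin(pi/16)/2 + I*sqrt(sqrt(2)/4 + 1/2)*exp(I*pi/6)*cos(pi/16)/2 on |1>. Key observation: gates 2-5 undo each other exactly, leaving only the rest of the circuit to track.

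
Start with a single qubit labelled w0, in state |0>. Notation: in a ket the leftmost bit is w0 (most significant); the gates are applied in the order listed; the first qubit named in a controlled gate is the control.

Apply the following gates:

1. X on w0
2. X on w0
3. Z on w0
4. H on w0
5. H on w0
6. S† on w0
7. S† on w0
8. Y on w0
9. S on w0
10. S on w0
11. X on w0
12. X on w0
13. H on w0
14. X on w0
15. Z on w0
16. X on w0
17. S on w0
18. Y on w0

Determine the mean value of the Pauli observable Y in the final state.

The expectation value of Y is 1.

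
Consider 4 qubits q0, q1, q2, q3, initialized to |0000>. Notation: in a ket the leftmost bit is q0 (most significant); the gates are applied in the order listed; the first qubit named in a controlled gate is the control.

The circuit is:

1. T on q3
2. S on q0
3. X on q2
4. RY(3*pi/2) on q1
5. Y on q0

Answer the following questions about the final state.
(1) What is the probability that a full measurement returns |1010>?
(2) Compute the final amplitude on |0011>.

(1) The probability of measuring |1010> is 1/2.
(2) The amplitude on |0011> is 0.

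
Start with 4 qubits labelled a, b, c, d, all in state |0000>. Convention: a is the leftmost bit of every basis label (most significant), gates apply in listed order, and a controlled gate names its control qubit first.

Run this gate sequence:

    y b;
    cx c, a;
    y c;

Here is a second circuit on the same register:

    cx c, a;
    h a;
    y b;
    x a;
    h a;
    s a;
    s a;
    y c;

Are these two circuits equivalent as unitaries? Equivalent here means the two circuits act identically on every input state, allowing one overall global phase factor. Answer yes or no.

Yes, they are equivalent — the unitaries differ by at most a global phase.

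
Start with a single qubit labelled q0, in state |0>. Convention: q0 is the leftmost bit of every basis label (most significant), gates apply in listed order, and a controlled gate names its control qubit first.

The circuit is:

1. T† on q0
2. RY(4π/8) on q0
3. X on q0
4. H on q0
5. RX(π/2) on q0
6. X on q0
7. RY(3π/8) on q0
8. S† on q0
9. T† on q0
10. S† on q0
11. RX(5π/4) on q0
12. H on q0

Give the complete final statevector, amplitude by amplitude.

The resulting statevector has amplitude -sqrt(sqrt(2)/4 + 1/2)*cos(3*pi/16)/2 + sqrt(1/2 - sqrt(2)/4)*sin(3*pi/16)/2 + sqrt(sqrt(2)/4 + 1/2)*exp(-I*pi/4)*sin(3*pi/16)/2 + sqrt(1/2 - sqrt(2)/4)*exp(-I*pi/4)*cos(3*pi/16)/2 - I*sqrt(1/2 - sqrt(2)/4)*exp(-I*pi/4)*sin(3*pi/16)/2 + I*sqrt(1/2 - sqrt(2)/4)*cos(3*pi/16)/2 + I*sqrt(sqrt(2)/4 + 1/2)*sin(3*pi/16)/2 + I*sqrt(sqrt(2)/4 + 1/2)*exp(-I*pi/4)*cos(3*pi/16)/2 on |0>, sqrt(1/2 - sqrt(2)/4)*sin(3*pi/16)/2 + sqrt(sqrt(2)/4 + 1/2)*cos(3*pi/16)/2 - I*sqrt(sqrt(2)/4 + 1/2)*sin(3*pi/16)/2 + sqrt(sqrt(2)/4 + 1/2)*exp(-I*pi/4)*sin(3*pi/16)/2 + I*sqrt(1/2 - sqrt(2)/4)*exp(-I*pi/4)*sin(3*pi/16)/2 - sqrt(1/2 - sqrt(2)/4)*exp(-I*pi/4)*cos(3*pi/16)/2 + I*sqrt(1/2 - sqrt(2)/4)*cos(3*pi/16)/2 + I*sqrt(sqrt(2)/4 + 1/2)*exp(-I*pi/4)*cos(3*pi/16)/2 on |1>.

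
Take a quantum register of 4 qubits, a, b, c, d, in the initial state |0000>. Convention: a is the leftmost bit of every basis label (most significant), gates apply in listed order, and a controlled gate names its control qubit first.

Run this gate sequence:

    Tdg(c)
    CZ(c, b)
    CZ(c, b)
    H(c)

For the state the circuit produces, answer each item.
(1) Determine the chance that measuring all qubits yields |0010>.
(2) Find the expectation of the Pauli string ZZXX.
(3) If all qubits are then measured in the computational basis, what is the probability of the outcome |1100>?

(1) A full measurement returns |0010> with probability 1/2.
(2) The observable ZZXX averages to 0.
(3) A full measurement returns |1100> with probability 0.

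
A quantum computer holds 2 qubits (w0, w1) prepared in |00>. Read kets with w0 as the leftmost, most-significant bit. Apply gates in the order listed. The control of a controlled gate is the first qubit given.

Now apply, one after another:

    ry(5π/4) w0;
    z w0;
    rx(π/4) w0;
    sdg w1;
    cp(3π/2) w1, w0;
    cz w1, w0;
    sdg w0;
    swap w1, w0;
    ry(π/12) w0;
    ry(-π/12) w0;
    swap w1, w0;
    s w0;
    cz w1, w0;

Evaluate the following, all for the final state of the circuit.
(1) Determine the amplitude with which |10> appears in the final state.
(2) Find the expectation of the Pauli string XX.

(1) |10> carries amplitude -(1 - I)*(2 + sqrt(2)*I)/4 in the final state. Key observation: the block from step 6 through step 13 cancels to the identity and can be dropped.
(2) In the final state, XX has expectation 0.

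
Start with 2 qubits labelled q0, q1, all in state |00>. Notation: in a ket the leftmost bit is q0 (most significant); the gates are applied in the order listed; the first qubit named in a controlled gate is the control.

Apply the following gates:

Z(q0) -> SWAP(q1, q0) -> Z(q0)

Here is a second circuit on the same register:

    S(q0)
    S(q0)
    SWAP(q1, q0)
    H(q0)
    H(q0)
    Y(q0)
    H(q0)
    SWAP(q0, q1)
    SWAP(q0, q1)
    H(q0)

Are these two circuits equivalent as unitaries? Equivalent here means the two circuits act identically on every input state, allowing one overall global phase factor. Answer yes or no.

No: there is an input state on which the two circuits produce genuinely different outputs (not merely differing by a phase).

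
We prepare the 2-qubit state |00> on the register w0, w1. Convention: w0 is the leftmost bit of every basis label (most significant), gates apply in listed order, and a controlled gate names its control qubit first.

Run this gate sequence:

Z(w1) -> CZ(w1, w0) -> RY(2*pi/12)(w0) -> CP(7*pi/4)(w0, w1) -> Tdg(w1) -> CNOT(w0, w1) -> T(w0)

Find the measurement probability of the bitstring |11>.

Outcome |11> occurs with probability 1/2 - sqrt(3)/4.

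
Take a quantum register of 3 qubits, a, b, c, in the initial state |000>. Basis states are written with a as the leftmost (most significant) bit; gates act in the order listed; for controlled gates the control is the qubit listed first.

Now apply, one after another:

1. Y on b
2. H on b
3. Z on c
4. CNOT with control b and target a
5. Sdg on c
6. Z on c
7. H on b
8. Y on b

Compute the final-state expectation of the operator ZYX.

The expectation value of ZYX is 0.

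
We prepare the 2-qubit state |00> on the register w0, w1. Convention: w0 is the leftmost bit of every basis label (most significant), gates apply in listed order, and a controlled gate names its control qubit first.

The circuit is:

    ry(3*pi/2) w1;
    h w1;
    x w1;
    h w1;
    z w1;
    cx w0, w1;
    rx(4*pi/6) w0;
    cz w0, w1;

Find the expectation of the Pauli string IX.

The expectation value of IX is 1/2. Key observation: the block from step 2 through step 5 cancels to the identity and can be dropped.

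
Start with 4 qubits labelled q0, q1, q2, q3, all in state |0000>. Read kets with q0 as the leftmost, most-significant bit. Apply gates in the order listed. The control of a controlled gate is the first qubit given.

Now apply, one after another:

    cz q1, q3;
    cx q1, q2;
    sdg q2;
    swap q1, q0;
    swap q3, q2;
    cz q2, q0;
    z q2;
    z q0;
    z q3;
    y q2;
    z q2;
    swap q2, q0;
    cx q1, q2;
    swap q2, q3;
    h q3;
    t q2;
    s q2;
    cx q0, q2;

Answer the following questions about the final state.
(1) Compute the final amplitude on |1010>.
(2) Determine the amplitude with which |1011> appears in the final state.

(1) The final state's coefficient on |1010> equals -sqrt(2)*I/2.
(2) The final state's coefficient on |1011> equals -sqrt(2)*I/2.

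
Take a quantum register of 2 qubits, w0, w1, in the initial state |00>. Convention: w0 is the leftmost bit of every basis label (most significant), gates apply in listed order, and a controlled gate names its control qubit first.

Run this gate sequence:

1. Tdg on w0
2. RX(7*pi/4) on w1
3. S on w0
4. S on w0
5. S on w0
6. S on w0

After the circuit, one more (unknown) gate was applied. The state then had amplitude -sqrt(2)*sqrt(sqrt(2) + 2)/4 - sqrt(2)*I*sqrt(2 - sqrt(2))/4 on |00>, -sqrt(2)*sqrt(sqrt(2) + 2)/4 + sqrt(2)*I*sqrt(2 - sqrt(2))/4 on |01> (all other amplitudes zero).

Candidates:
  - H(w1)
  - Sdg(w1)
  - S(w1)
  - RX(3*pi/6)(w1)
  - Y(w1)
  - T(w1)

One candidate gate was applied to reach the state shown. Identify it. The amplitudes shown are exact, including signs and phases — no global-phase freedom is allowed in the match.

The applied gate was H(w1). Key observation: gates 3-6 undo each other exactly, leaving only the rest of the circuit to track.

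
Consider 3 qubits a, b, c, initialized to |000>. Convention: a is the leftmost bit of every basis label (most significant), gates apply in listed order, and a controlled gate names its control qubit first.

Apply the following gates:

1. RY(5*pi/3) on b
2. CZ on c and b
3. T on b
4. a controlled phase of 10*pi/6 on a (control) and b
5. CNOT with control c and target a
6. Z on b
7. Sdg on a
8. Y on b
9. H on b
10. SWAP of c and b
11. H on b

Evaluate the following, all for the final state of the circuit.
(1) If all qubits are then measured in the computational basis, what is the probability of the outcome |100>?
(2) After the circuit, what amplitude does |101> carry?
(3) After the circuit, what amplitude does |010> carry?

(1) A full measurement returns |100> with probability 0.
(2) The final state's coefficient on |101> equals 0.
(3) The final state's coefficient on |010> equals -sqrt(3)*I/4 + exp(3*I*pi/4)/4.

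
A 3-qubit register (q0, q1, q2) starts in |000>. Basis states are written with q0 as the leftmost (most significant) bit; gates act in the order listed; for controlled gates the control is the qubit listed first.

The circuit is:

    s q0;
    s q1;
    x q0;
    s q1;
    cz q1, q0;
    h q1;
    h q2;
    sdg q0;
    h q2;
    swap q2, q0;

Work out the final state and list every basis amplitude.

After the circuit, the state carries amplitude -sqrt(2)*I/2 on |001>, -sqrt(2)*I/2 on |011>, and 0 on every other basis state.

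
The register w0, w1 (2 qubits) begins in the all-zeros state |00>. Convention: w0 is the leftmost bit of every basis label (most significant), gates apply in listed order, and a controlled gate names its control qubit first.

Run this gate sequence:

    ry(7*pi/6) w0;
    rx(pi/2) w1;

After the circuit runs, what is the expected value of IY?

In the final state, IY has expectation -1.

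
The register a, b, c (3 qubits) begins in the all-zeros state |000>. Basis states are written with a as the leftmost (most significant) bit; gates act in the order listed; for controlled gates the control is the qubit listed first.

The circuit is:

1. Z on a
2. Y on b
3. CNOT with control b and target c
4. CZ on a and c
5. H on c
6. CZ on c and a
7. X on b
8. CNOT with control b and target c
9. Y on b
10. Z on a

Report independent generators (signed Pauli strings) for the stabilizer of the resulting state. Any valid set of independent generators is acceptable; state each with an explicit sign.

One valid set of independent stabilizer generators is -IIX, +ZII, -IZI (any independent generating set of the same group is equally correct).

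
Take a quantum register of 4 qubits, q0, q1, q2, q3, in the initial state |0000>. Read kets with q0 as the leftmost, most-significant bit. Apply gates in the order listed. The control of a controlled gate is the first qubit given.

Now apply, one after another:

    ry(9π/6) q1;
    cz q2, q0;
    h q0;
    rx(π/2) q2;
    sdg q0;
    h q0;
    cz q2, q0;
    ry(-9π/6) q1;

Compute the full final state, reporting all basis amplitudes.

The final amplitudes are sqrt(2)*(1 - I)/4 on |0000>, sqrt(2)*(-1 - I)/4 on |0010>, sqrt(2)*(1 + I)/4 on |1000>, sqrt(2)*(-1 + I)/4 on |1010>, and 0 on every other basis state.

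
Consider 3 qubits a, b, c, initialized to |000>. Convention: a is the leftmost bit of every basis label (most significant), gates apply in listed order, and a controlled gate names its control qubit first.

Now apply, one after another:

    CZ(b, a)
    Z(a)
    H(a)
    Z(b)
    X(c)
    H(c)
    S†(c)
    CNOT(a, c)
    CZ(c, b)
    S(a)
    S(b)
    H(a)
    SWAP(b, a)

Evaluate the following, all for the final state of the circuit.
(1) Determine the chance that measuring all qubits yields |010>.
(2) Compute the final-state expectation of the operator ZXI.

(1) A full measurement returns |010> with probability 1/2.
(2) The observable ZXI averages to 0.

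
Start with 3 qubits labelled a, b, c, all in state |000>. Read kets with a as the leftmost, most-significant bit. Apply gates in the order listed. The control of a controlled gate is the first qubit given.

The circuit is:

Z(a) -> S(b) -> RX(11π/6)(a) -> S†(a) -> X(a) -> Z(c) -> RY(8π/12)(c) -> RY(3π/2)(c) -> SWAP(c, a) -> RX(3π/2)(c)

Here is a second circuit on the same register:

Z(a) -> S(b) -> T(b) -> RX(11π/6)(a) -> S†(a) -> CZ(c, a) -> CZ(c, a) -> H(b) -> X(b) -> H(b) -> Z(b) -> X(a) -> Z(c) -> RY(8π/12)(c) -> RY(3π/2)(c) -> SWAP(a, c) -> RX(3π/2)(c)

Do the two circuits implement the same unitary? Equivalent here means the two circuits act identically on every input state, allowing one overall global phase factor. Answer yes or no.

No — the two circuits implement different unitaries, even allowing a global phase.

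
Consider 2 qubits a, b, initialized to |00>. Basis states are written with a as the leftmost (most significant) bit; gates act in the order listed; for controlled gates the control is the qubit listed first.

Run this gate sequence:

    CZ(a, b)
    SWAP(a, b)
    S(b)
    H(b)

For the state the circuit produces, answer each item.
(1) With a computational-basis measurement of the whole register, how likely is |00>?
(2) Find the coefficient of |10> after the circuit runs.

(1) A full measurement returns |00> with probability 1/2.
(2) |10> carries amplitude 0 in the final state.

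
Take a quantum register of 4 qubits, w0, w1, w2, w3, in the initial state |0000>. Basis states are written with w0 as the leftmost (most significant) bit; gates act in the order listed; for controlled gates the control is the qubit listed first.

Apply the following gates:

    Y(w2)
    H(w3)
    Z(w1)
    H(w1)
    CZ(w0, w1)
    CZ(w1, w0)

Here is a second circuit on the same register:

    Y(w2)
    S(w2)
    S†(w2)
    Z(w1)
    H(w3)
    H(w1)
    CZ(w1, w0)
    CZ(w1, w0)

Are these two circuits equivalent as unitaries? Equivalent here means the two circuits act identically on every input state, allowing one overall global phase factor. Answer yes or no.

Yes — the two circuits implement the same unitary up to a global phase.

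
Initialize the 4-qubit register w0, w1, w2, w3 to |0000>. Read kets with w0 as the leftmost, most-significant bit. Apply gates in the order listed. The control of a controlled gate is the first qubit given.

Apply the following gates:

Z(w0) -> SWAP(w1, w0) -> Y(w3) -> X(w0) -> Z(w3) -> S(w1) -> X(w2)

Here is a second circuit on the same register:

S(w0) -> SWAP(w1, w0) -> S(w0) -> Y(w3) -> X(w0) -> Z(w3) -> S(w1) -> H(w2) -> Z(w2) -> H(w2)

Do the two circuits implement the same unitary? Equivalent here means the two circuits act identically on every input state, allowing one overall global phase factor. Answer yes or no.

No, they are not equivalent — no single phase factor reconciles the two unitaries.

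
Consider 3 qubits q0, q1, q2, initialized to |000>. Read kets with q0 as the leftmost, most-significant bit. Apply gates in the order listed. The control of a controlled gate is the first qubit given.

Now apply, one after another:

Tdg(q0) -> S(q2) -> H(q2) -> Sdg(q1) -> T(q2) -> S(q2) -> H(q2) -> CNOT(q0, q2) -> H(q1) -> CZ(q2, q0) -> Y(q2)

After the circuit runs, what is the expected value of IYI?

The observable IYI averages to 0.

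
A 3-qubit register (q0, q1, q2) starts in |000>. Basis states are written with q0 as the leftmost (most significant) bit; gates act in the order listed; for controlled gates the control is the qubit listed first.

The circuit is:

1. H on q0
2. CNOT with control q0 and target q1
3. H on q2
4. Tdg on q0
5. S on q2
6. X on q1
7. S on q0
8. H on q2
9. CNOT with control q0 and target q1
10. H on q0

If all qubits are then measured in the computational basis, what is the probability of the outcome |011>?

Outcome |011> occurs with probability sqrt(2)/8 + 1/4.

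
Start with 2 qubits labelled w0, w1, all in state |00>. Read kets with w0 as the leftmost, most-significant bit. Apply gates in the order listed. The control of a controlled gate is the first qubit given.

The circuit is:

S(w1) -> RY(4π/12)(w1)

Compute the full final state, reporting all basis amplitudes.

The resulting statevector has amplitude sqrt(3)/2 on |00>, 1/2 on |01>, 0 on |10>, 0 on |11>.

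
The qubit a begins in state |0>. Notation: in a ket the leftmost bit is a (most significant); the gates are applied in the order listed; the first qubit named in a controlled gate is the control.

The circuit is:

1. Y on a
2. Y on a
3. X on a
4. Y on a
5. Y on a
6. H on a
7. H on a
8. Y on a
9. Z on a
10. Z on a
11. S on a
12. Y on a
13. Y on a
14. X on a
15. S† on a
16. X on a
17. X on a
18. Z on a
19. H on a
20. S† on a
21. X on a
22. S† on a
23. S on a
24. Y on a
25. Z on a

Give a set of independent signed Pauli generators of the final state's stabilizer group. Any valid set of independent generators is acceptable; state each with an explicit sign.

The stabilizer group can be generated by +Y, among other valid generating sets.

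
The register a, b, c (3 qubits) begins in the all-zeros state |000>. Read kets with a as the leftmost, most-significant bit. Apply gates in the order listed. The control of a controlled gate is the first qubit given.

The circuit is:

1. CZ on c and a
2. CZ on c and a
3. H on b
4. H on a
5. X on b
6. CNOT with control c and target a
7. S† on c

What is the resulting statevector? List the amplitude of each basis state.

After the circuit, the state carries amplitude 1/2 on |000>, 0 on |001>, 1/2 on |010>, 0 on |011>, 1/2 on |100>, 0 on |101>, 1/2 on |110>, 0 on |111>.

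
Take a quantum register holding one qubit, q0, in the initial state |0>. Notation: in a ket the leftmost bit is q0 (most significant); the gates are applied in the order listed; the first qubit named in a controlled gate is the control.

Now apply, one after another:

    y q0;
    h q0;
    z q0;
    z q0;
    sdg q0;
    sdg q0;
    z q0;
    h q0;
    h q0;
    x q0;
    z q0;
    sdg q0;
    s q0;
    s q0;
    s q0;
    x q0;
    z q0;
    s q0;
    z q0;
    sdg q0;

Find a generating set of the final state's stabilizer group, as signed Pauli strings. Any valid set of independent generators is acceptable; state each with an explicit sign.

The stabilizer group can be generated by -X, among other valid generating sets.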